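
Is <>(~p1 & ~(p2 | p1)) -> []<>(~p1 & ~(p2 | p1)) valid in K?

No, not valid

Tableau for the negation ~(<>(~p1 & ~(p2 | p1)) -> []<>(~p1 & ~(p2 | p1))):
1. ~(<>(~p1 & ~(p2 | p1)) -> []<>(~p1 & ~(p2 | p1))), u
2. <>(~p1 & ~(p2 | p1)), u
3. ~[]<>(~p1 & ~(p2 | p1)), u
4. ~p1 & ~(p2 | p1), v
5. ~p1, v
6. ~(p2 | p1), v
7. ~p2, v
8. ~<>(~p1 & ~(p2 | p1)), w
Accessibility: uRv, uRw
The negation has an open branch (countermodel exists).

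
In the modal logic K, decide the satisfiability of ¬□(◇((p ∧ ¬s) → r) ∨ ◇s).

1. ¬□(◇((p ∧ ¬s) → r) ∨ ◇s), w0
2. ¬(◇((p ∧ ¬s) → r) ∨ ◇s), w1
3. ¬◇((p ∧ ¬s) → r), w1
4. ¬◇s, w1
Accessibility: w0Rw1

Yes, satisfiable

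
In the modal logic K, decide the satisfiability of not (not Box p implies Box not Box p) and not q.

1. not (not Box p implies Box not Box p) and not q, w0
2. not (not Box p implies Box not Box p), w0   [and-rule on 1]
3. not q, w0   [and-rule on 1]
4. not Box p, w0   [neg-implies-rule on 2]
5. not Box not Box p, w0   [neg-implies-rule on 2]
6. not p, w1   [neg-Box-rule on 4: fresh world w1, w0Rw1]
7. Box p, w2   [neg-Box-rule on 5: fresh world w2, w0Rw2]
Accessibility: w0Rw1, w0Rw2

Yes, satisfiable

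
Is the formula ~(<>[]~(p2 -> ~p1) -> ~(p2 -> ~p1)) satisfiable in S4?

Satisfiable

1. ~(<>[]~(p2 -> ~p1) -> ~(p2 -> ~p1)), u
2. <>[]~(p2 -> ~p1), u
3. p2 -> ~p1, u
4. ~p1, u
5. []~(p2 -> ~p1), v
6. ~(p2 -> ~p1), v
7. p2, v
8. p1, v
Accessibility: uRu, uRv, vRv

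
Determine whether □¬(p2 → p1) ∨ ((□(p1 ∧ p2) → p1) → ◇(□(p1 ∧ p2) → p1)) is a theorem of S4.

Valid

Tableau for the negation ¬(□¬(p2 → p1) ∨ ((□(p1 ∧ p2) → p1) → ◇(□(p1 ∧ p2) → p1))):
1. ¬(□¬(p2 → p1) ∨ ((□(p1 ∧ p2) → p1) → ◇(□(p1 ∧ p2) → p1))), u
2. ¬□¬(p2 → p1), u
3. ¬((□(p1 ∧ p2) → p1) → ◇(□(p1 ∧ p2) → p1)), u
4. □(p1 ∧ p2) → p1, u
5. ¬◇(□(p1 ∧ p2) → p1), u
6. ¬(□(p1 ∧ p2) → p1), u
7. □(p1 ∧ p2), u
8. ¬p1, u
9. p1 ∧ p2, u
10. p1, u
11. p2, u
Accessibility: uRu
Branch closes: p1 and ¬p1 both at u.
All branches of the negation close; one closing branch shown above.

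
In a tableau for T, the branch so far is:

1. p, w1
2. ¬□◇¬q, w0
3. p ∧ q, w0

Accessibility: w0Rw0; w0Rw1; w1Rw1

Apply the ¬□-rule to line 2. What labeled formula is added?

a fresh world w2 with w0Rw2, and ¬◇¬q at w2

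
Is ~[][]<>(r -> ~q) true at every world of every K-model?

No, not valid

Tableau for the negation [][]<>(r -> ~q):
1. [][]<>(r -> ~q), u
The negation has an open branch (countermodel exists).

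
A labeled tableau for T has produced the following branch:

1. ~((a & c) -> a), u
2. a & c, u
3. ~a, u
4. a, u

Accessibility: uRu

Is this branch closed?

Closed

Both a and ~a appear at u.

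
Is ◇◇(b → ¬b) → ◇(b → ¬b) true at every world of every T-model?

Invalid (countermodel exists)

Tableau for the negation ¬(◇◇(b → ¬b) → ◇(b → ¬b)):
1. ¬(◇◇(b → ¬b) → ◇(b → ¬b)), u
2. ◇◇(b → ¬b), u   [¬→-rule on 1]
3. ¬◇(b → ¬b), u   [¬→-rule on 1]
4. ¬(b → ¬b), u   [¬◇-rule on 3 via uRu]
5. b, u   [¬→-rule on 4]
6. ◇(b → ¬b), v   [◇-rule on 2: fresh world v, uRv]
7. ¬(b → ¬b), v   [¬◇-rule on 3 via uRv]
8. b, v   [¬→-rule on 7]
9. b → ¬b, w   [◇-rule on 6: fresh world w, vRw]
10. ¬b, w   [→-rule on 9 (branches; this branch)]
Accessibility: uRu, uRv, vRv, vRw, wRw
The negation has an open branch (countermodel exists).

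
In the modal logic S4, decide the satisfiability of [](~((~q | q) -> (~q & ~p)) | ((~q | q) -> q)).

Satisfiable

1. [](~((~q | q) -> (~q & ~p)) | ((~q | q) -> q)), 0
2. ~((~q | q) -> (~q & ~p)) | ((~q | q) -> q), 0   [[]-rule on 1 via 0R0]
3. (~q | q) -> q, 0   [|-rule on 2 (branches; this branch)]
4. q, 0   [->-rule on 3 (branches; this branch)]
Accessibility: 0R0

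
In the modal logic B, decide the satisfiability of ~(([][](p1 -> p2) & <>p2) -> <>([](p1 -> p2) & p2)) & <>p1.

1. ~(([][](p1 -> p2) & <>p2) -> <>([](p1 -> p2) & p2)) & <>p1, 0
2. ~(([][](p1 -> p2) & <>p2) -> <>([](p1 -> p2) & p2)), 0   [&-rule on 1]
3. <>p1, 0   [&-rule on 1]
4. [][](p1 -> p2) & <>p2, 0   [~->-rule on 2]
5. ~<>([](p1 -> p2) & p2), 0   [~->-rule on 2]
6. [][](p1 -> p2), 0   [&-rule on 4]
7. <>p2, 0   [&-rule on 4]
8. ~([](p1 -> p2) & p2), 0   [~<>-rule on 5 via 0R0]
9. [](p1 -> p2), 0   [[]-rule on 6 via 0R0]
10. p1 -> p2, 0   [[]-rule on 9 via 0R0]
11. ~[](p1 -> p2), 0   [~&-rule on 8 (branches; this branch)]
12. p2, 0   [->-rule on 10 (branches; this branch)]
13. p1, 1   [<>-rule on 3: fresh world 1, 0R1]
14. ~([](p1 -> p2) & p2), 1   [~<>-rule on 5 via 0R1]
15. [](p1 -> p2), 1   [[]-rule on 6 via 0R1]
16. p1 -> p2, 1   [[]-rule on 9 via 0R1]
17. ~[](p1 -> p2), 1   [~&-rule on 14 (branches; this branch)]
18. p2, 1   [->-rule on 16 (branches; this branch)]
19. p2, 2   [<>-rule on 7: fresh world 2, 0R2]
20. ~([](p1 -> p2) & p2), 2   [~<>-rule on 5 via 0R2]
21. [](p1 -> p2), 2   [[]-rule on 6 via 0R2]
22. p1 -> p2, 2   [[]-rule on 9 via 0R2]
23. ~[](p1 -> p2), 2   [~&-rule on 20 (branches; this branch)]
24. ~(p1 -> p2), 3   [~[]-rule on 11: fresh world 3, 0R3]
25. p1, 3   [~->-rule on 24]
26. ~p2, 3   [~->-rule on 24]
27. ~([](p1 -> p2) & p2), 3   [~<>-rule on 5 via 0R3]
28. [](p1 -> p2), 3   [[]-rule on 6 via 0R3]
29. p1 -> p2, 3   [[]-rule on 9 via 0R3]
30. p2, 3   [->-rule on 29 (branches; this branch)]
Accessibility: 0R0, 0R1, 0R2, 0R3, 1R0, 1R1, 2R0, 2R2, 3R0, 3R3
Branch closes: p2 and ~p2 both at 3.
(One branch shown.) All branches close.

Unsatisfiable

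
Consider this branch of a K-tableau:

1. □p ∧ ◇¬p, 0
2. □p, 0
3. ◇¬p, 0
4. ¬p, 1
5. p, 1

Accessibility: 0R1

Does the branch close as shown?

Both p and ¬p appear at 1.

Yes, closed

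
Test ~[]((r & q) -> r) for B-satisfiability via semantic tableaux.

1. ~[]((r & q) -> r), 0
2. ~((r & q) -> r), 1
3. r & q, 1
4. ~r, 1
5. r, 1
6. q, 1
Accessibility: 0R0, 0R1, 1R0, 1R1
Branch closes: r and ~r both at 1.
All branches of the tableau close; one closing branch shown above.

No, unsatisfiable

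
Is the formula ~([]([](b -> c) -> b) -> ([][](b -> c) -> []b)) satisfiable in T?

No, unsatisfiable

1. ~([]([](b -> c) -> b) -> ([][](b -> c) -> []b)), w0
2. []([](b -> c) -> b), w0   [~->-rule on 1]
3. ~([][](b -> c) -> []b), w0   [~->-rule on 1]
4. [][](b -> c), w0   [~->-rule on 3]
5. ~[]b, w0   [~->-rule on 3]
6. [](b -> c) -> b, w0   [[]-rule on 2 via w0Rw0]
7. [](b -> c), w0   [[]-rule on 4 via w0Rw0]
8. b -> c, w0   [[]-rule on 7 via w0Rw0]
9. ~[](b -> c), w0   [->-rule on 6 (branches; this branch)]
10. c, w0   [->-rule on 8 (branches; this branch)]
11. ~b, w1   [~[]-rule on 5: fresh world w1, w0Rw1]
12. [](b -> c) -> b, w1   [[]-rule on 2 via w0Rw1]
13. [](b -> c), w1   [[]-rule on 4 via w0Rw1]
14. b -> c, w1   [[]-rule on 7 via w0Rw1]
15. ~[](b -> c), w1   [->-rule on 12 (branches; this branch)]
16. c, w1   [->-rule on 14 (branches; this branch)]
17. ~(b -> c), w2   [~[]-rule on 9: fresh world w2, w0Rw2]
18. b, w2   [~->-rule on 17]
19. ~c, w2   [~->-rule on 17]
20. [](b -> c) -> b, w2   [[]-rule on 2 via w0Rw2]
21. [](b -> c), w2   [[]-rule on 4 via w0Rw2]
22. b -> c, w2   [[]-rule on 7 via w0Rw2]
23. c, w2   [->-rule on 22 (branches; this branch)]
Accessibility: w0Rw0, w0Rw1, w0Rw2, w1Rw1, w2Rw2
Branch closes: c and ~c both at w2.
All branches of the tableau close; one closing branch shown above.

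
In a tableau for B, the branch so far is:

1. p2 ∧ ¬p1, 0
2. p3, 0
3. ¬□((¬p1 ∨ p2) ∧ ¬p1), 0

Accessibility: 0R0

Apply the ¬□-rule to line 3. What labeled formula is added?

a fresh world 1 with 0R1, and ¬((¬p1 ∨ p2) ∧ ¬p1) at 1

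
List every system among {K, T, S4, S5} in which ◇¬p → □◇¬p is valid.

S5-tableau for the negation ¬(◇¬p → □◇¬p):
1. ¬(◇¬p → □◇¬p), 0
2. ◇¬p, 0
3. ¬□◇¬p, 0
4. ¬p, 1
5. ¬◇¬p, 2
6. p, 0
7. p, 1
Accessibility: 0R0, 0R1, 0R2, 1R0, 1R1, 1R2, 2R0, 2R1, 2R2
Branch closes: p and ¬p both at 1.
Every branch closes (one shown): valid in S5.
S4-tableau for the negation ¬(◇¬p → □◇¬p):
1. ¬(◇¬p → □◇¬p), 0
2. ◇¬p, 0
3. ¬□◇¬p, 0
4. ¬p, 1
5. ¬◇¬p, 2
6. p, 2
Accessibility: 0R0, 0R1, 0R2, 1R1, 2R2
Complete open branch: countermodel on an S4-frame, so not valid in S4, nor in K, T (the same frame is also a K-frame and a T-frame).

S5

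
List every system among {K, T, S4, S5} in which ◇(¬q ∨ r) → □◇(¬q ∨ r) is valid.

S5-tableau for the negation ¬(◇(¬q ∨ r) → □◇(¬q ∨ r)):
1. ¬(◇(¬q ∨ r) → □◇(¬q ∨ r)), u
2. ◇(¬q ∨ r), u   [¬→-rule on 1]
3. ¬□◇(¬q ∨ r), u   [¬→-rule on 1]
4. ¬q ∨ r, v   [◇-rule on 2: fresh world v, uRv]
5. r, v   [∨-rule on 4 (branches; this branch)]
6. ¬◇(¬q ∨ r), w   [¬□-rule on 3: fresh world w, uRw]
7. ¬(¬q ∨ r), u   [¬◇-rule on 6 via wRu]
8. q, u   [¬∨-rule on 7]
9. ¬r, u   [¬∨-rule on 7]
10. ¬(¬q ∨ r), v   [¬◇-rule on 6 via wRv]
11. q, v   [¬∨-rule on 10]
12. ¬r, v   [¬∨-rule on 10]
Accessibility: uRu, uRv, uRw, vRu, vRv, vRw, wRu, wRv, wRw
Branch closes: r and ¬r both at v.
Every branch closes (one shown): valid in S5.
S4-tableau for the negation ¬(◇(¬q ∨ r) → □◇(¬q ∨ r)):
1. ¬(◇(¬q ∨ r) → □◇(¬q ∨ r)), u
2. ◇(¬q ∨ r), u   [¬→-rule on 1]
3. ¬□◇(¬q ∨ r), u   [¬→-rule on 1]
4. ¬q ∨ r, v   [◇-rule on 2: fresh world v, uRv]
5. r, v   [∨-rule on 4 (branches; this branch)]
6. ¬◇(¬q ∨ r), w   [¬□-rule on 3: fresh world w, uRw]
7. ¬(¬q ∨ r), w   [¬◇-rule on 6 via wRw]
8. q, w   [¬∨-rule on 7]
9. ¬r, w   [¬∨-rule on 7]
Accessibility: uRu, uRv, uRw, vRv, wRw
Complete open branch: countermodel on an S4-frame, so not valid in S4, nor in K, T (the same frame is also a K-frame and a T-frame).

S5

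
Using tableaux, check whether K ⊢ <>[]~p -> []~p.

Tableau for the negation ~(<>[]~p -> []~p):
1. ~(<>[]~p -> []~p), u
2. <>[]~p, u   [~->-rule on 1]
3. ~[]~p, u   [~->-rule on 1]
4. []~p, v   [<>-rule on 2: fresh world v, uRv]
5. p, w   [~[]-rule on 3: fresh world w, uRw]
Accessibility: uRv, uRw
The negation has an open branch (countermodel exists).

Not valid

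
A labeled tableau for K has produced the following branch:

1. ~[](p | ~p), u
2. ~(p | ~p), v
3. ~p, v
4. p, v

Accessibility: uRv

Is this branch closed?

Yes, closed

Both p and ~p appear at v.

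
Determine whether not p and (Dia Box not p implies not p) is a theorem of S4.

Invalid (countermodel exists)

Tableau for the negation not (not p and (Dia Box not p implies not p)):
1. not (not p and (Dia Box not p implies not p)), u
2. not (Dia Box not p implies not p), u
3. Dia Box not p, u
4. p, u
5. Box not p, v
6. not p, v
Accessibility: uRu, uRv, vRv
The negation has an open branch (countermodel exists).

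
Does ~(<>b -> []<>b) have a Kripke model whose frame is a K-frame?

Satisfiable

1. ~(<>b -> []<>b), u
2. <>b, u
3. ~[]<>b, u
4. b, v
5. ~<>b, w
Accessibility: uRv, uRw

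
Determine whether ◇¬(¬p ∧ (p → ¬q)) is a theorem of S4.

Invalid (countermodel exists)

Tableau for the negation ¬◇¬(¬p ∧ (p → ¬q)):
1. ¬◇¬(¬p ∧ (p → ¬q)), u
2. ¬p ∧ (p → ¬q), u   [¬◇-rule on 1 via uRu]
3. ¬p, u   [∧-rule on 2]
4. p → ¬q, u   [∧-rule on 2]
5. ¬q, u   [→-rule on 4 (branches; this branch)]
Accessibility: uRu
The negation has an open branch (countermodel exists).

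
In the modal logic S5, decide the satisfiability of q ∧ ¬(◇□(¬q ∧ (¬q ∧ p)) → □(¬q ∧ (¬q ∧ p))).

1. q ∧ ¬(◇□(¬q ∧ (¬q ∧ p)) → □(¬q ∧ (¬q ∧ p))), w0
2. q, w0
3. ¬(◇□(¬q ∧ (¬q ∧ p)) → □(¬q ∧ (¬q ∧ p))), w0
4. ◇□(¬q ∧ (¬q ∧ p)), w0
5. ¬□(¬q ∧ (¬q ∧ p)), w0
6. □(¬q ∧ (¬q ∧ p)), w1
7. ¬q ∧ (¬q ∧ p), w0
8. ¬q, w0
9. ¬q ∧ p, w0
Accessibility: w0Rw0, w0Rw1, w1Rw0, w1Rw1
Branch closes: q and ¬q both at w0.
Every branch closes; the branch above is one of them.

Unsatisfiable (every branch closes)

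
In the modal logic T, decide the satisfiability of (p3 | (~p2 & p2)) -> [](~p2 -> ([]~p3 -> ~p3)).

Yes, satisfiable

1. (p3 | (~p2 & p2)) -> [](~p2 -> ([]~p3 -> ~p3)), 0
2. [](~p2 -> ([]~p3 -> ~p3)), 0
3. ~p2 -> ([]~p3 -> ~p3), 0
4. []~p3 -> ~p3, 0
5. ~p3, 0
Accessibility: 0R0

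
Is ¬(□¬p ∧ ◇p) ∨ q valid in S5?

Tableau for the negation ¬(¬(□¬p ∧ ◇p) ∨ q):
1. ¬(¬(□¬p ∧ ◇p) ∨ q), u
2. □¬p ∧ ◇p, u   [¬∨-rule on 1]
3. ¬q, u   [¬∨-rule on 1]
4. □¬p, u   [∧-rule on 2]
5. ◇p, u   [∧-rule on 2]
6. ¬p, u   [□-rule on 4 via uRu]
7. p, v   [◇-rule on 5: fresh world v, uRv]
8. ¬p, v   [□-rule on 4 via uRv]
Accessibility: uRu, uRv, vRu, vRv
Branch closes: p and ¬p both at v.
All branches of the negation close; one closing branch shown above.

Valid in S5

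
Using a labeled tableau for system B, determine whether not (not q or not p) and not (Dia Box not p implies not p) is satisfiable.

No, unsatisfiable

1. not (not q or not p) and not (Dia Box not p implies not p), 0
2. not (not q or not p), 0   [and-rule on 1]
3. not (Dia Box not p implies not p), 0   [and-rule on 1]
4. q, 0   [neg-or-rule on 2]
5. p, 0   [neg-or-rule on 2]
6. Dia Box not p, 0   [neg-implies-rule on 3]
7. Box not p, 1   [Dia-rule on 6: fresh world 1, 0R1]
8. not p, 0   [Box-rule on 7 via 1R0]
Accessibility: 0R0, 0R1, 1R0, 1R1
Branch closes: p and not p both at 0.
(One branch shown.) All branches close.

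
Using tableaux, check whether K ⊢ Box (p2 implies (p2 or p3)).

Valid

Tableau for the negation not Box (p2 implies (p2 or p3)):
1. not Box (p2 implies (p2 or p3)), w0
2. not (p2 implies (p2 or p3)), w1
3. p2, w1
4. not (p2 or p3), w1
5. not p2, w1
6. not p3, w1
Accessibility: w0Rw1
Branch closes: p2 and not p2 both at w1.
All branches of the negation close; one closing branch shown above.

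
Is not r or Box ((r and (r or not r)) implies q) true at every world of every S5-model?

Tableau for the negation not (not r or Box ((r and (r or not r)) implies q)):
1. not (not r or Box ((r and (r or not r)) implies q)), 0
2. r, 0   [neg-or-rule on 1]
3. not Box ((r and (r or not r)) implies q), 0   [neg-or-rule on 1]
4. not ((r and (r or not r)) implies q), 1   [neg-Box-rule on 3: fresh world 1, 0R1]
5. r and (r or not r), 1   [neg-implies-rule on 4]
6. not q, 1   [neg-implies-rule on 4]
7. r, 1   [and-rule on 5]
8. r or not r, 1   [and-rule on 5]
Accessibility: 0R0, 0R1, 1R0, 1R1
The negation has an open branch (countermodel exists).

Invalid (countermodel exists)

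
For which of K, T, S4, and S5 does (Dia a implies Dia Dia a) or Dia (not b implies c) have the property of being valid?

T, S4, S5

T-tableau for the negation not ((Dia a implies Dia Dia a) or Dia (not b implies c)):
1. not ((Dia a implies Dia Dia a) or Dia (not b implies c)), u
2. not (Dia a implies Dia Dia a), u   [neg-or-rule on 1]
3. not Dia (not b implies c), u   [neg-or-rule on 1]
4. Dia a, u   [neg-implies-rule on 2]
5. not Dia Dia a, u   [neg-implies-rule on 2]
6. not (not b implies c), u   [neg-Dia-rule on 3 via uRu]
7. not b, u   [neg-implies-rule on 6]
8. not c, u   [neg-implies-rule on 6]
9. not Dia a, u   [neg-Dia-rule on 5 via uRu]
10. not a, u   [neg-Dia-rule on 9 via uRu]
11. a, v   [Dia-rule on 4: fresh world v, uRv]
12. not (not b implies c), v   [neg-Dia-rule on 3 via uRv]
13. not b, v   [neg-implies-rule on 12]
14. not c, v   [neg-implies-rule on 12]
15. not Dia a, v   [neg-Dia-rule on 5 via uRv]
16. not a, v   [neg-Dia-rule on 9 via uRv]
Accessibility: uRu, uRv, vRv
Branch closes: a and not a both at v.
Every branch closes (one shown): valid in T, hence also in S4, S5 (every theorem of T is a theorem of S4 and S5).
K-tableau for the negation not ((Dia a implies Dia Dia a) or Dia (not b implies c)):
1. not ((Dia a implies Dia Dia a) or Dia (not b implies c)), u
2. not (Dia a implies Dia Dia a), u   [neg-or-rule on 1]
3. not Dia (not b implies c), u   [neg-or-rule on 1]
4. Dia a, u   [neg-implies-rule on 2]
5. not Dia Dia a, u   [neg-implies-rule on 2]
6. a, v   [Dia-rule on 4: fresh world v, uRv]
7. not (not b implies c), v   [neg-Dia-rule on 3 via uRv]
8. not b, v   [neg-implies-rule on 7]
9. not c, v   [neg-implies-rule on 7]
10. not Dia a, v   [neg-Dia-rule on 5 via uRv]
Accessibility: uRv
Complete open branch: countermodel on a K-frame, so not valid in K.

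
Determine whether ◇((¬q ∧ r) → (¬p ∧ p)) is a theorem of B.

No, not valid

Tableau for the negation ¬◇((¬q ∧ r) → (¬p ∧ p)):
1. ¬◇((¬q ∧ r) → (¬p ∧ p)), u
2. ¬((¬q ∧ r) → (¬p ∧ p)), u
3. ¬q ∧ r, u
4. ¬(¬p ∧ p), u
5. ¬q, u
6. r, u
7. ¬p, u
Accessibility: uRu
The negation has an open branch (countermodel exists).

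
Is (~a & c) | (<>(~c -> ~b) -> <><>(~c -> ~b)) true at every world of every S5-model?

Valid in S5

Tableau for the negation ~((~a & c) | (<>(~c -> ~b) -> <><>(~c -> ~b))):
1. ~((~a & c) | (<>(~c -> ~b) -> <><>(~c -> ~b))), 0
2. ~(~a & c), 0   [~|-rule on 1]
3. ~(<>(~c -> ~b) -> <><>(~c -> ~b)), 0   [~|-rule on 1]
4. <>(~c -> ~b), 0   [~->-rule on 3]
5. ~<><>(~c -> ~b), 0   [~->-rule on 3]
6. ~<>(~c -> ~b), 0   [~<>-rule on 5 via 0R0]
7. ~(~c -> ~b), 0   [~<>-rule on 6 via 0R0]
8. ~c, 0   [~->-rule on 7]
9. b, 0   [~->-rule on 7]
10. ~c -> ~b, 1   [<>-rule on 4: fresh world 1, 0R1]
11. ~<>(~c -> ~b), 1   [~<>-rule on 5 via 0R1]
12. ~(~c -> ~b), 1   [~<>-rule on 6 via 0R1]
13. ~c, 1   [~->-rule on 12]
14. b, 1   [~->-rule on 12]
15. ~b, 1   [->-rule on 10 (branches; this branch)]
Accessibility: 0R0, 0R1, 1R0, 1R1
Branch closes: b and ~b both at 1.
All branches of the negation close; one closing branch shown above.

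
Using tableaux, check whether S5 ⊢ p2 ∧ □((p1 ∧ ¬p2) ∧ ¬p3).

Tableau for the negation ¬(p2 ∧ □((p1 ∧ ¬p2) ∧ ¬p3)):
1. ¬(p2 ∧ □((p1 ∧ ¬p2) ∧ ¬p3)), 0
2. ¬□((p1 ∧ ¬p2) ∧ ¬p3), 0
3. ¬((p1 ∧ ¬p2) ∧ ¬p3), 1
4. p3, 1
Accessibility: 0R0, 0R1, 1R0, 1R1
The negation has an open branch (countermodel exists).

Not valid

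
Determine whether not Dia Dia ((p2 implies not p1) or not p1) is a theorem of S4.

Tableau for the negation Dia Dia ((p2 implies not p1) or not p1):
1. Dia Dia ((p2 implies not p1) or not p1), 0
2. Dia ((p2 implies not p1) or not p1), 1
3. (p2 implies not p1) or not p1, 2
4. not p1, 2
Accessibility: 0R0, 0R1, 0R2, 1R1, 1R2, 2R2
The negation has an open branch (countermodel exists).

Not valid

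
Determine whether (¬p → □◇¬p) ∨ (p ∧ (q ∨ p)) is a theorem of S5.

Tableau for the negation ¬((¬p → □◇¬p) ∨ (p ∧ (q ∨ p))):
1. ¬((¬p → □◇¬p) ∨ (p ∧ (q ∨ p))), u
2. ¬(¬p → □◇¬p), u
3. ¬(p ∧ (q ∨ p)), u
4. ¬p, u
5. ¬□◇¬p, u
6. ¬(q ∨ p), u
7. ¬q, u
8. ¬◇¬p, v
9. p, u
Accessibility: uRu, uRv, vRu, vRv
Branch closes: p and ¬p both at u.
All branches of the negation close; one closing branch shown above.

Valid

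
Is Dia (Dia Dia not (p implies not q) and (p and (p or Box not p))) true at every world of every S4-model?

Invalid (countermodel exists)

Tableau for the negation not Dia (Dia Dia not (p implies not q) and (p and (p or Box not p))):
1. not Dia (Dia Dia not (p implies not q) and (p and (p or Box not p))), w0
2. not (Dia Dia not (p implies not q) and (p and (p or Box not p))), w0
3. not (p and (p or Box not p)), w0
4. not (p or Box not p), w0
5. not p, w0
6. not Box not p, w0
7. p, w1
8. not (Dia Dia not (p implies not q) and (p and (p or Box not p))), w1
9. not Dia Dia not (p implies not q), w1
10. not Dia not (p implies not q), w1
11. p implies not q, w1
12. not q, w1
Accessibility: w0Rw0, w0Rw1, w1Rw1
The negation has an open branch (countermodel exists).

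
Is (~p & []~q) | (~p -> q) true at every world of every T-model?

No, not valid

Tableau for the negation ~((~p & []~q) | (~p -> q)):
1. ~((~p & []~q) | (~p -> q)), 0
2. ~(~p & []~q), 0
3. ~(~p -> q), 0
4. ~p, 0
5. ~q, 0
6. ~[]~q, 0
7. q, 1
Accessibility: 0R0, 0R1, 1R1
The negation has an open branch (countermodel exists).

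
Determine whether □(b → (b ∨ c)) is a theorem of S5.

Tableau for the negation ¬□(b → (b ∨ c)):
1. ¬□(b → (b ∨ c)), 0
2. ¬(b → (b ∨ c)), 1
3. b, 1
4. ¬(b ∨ c), 1
5. ¬b, 1
6. ¬c, 1
Accessibility: 0R0, 0R1, 1R0, 1R1
Branch closes: b and ¬b both at 1.
All branches of the negation close; one closing branch shown above.

Yes, valid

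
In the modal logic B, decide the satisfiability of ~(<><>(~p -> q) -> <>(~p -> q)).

1. ~(<><>(~p -> q) -> <>(~p -> q)), u
2. <><>(~p -> q), u
3. ~<>(~p -> q), u
4. ~(~p -> q), u
5. ~p, u
6. ~q, u
7. <>(~p -> q), v
8. ~(~p -> q), v
9. ~p, v
10. ~q, v
11. ~p -> q, w
12. q, w
Accessibility: uRu, uRv, vRu, vRv, vRw, wRv, wRw

Yes, satisfiable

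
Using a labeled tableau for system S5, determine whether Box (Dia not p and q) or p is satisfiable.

1. Box (Dia not p and q) or p, 0
2. p, 0   [or-rule on 1 (branches; this branch)]
Accessibility: 0R0

Satisfiable (open branch found)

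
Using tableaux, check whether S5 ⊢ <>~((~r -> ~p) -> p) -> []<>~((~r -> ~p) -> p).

Valid

Tableau for the negation ~(<>~((~r -> ~p) -> p) -> []<>~((~r -> ~p) -> p)):
1. ~(<>~((~r -> ~p) -> p) -> []<>~((~r -> ~p) -> p)), 0
2. <>~((~r -> ~p) -> p), 0   [~->-rule on 1]
3. ~[]<>~((~r -> ~p) -> p), 0   [~->-rule on 1]
4. ~((~r -> ~p) -> p), 1   [<>-rule on 2: fresh world 1, 0R1]
5. ~r -> ~p, 1   [~->-rule on 4]
6. ~p, 1   [~->-rule on 4]
7. ~<>~((~r -> ~p) -> p), 2   [~[]-rule on 3: fresh world 2, 0R2]
8. (~r -> ~p) -> p, 0   [~<>-rule on 7 via 2R0]
9. (~r -> ~p) -> p, 1   [~<>-rule on 7 via 2R1]
10. (~r -> ~p) -> p, 2   [~<>-rule on 7 via 2R2]
11. ~(~r -> ~p), 0   [->-rule on 8 (branches; this branch)]
12. ~r, 0   [~->-rule on 11]
13. p, 0   [~->-rule on 11]
14. ~(~r -> ~p), 1   [->-rule on 9 (branches; this branch)]
15. ~r, 1   [~->-rule on 14]
16. p, 1   [~->-rule on 14]
Accessibility: 0R0, 0R1, 0R2, 1R0, 1R1, 1R2, 2R0, 2R1, 2R2
Branch closes: p and ~p both at 1.
Every branch of the negation's tableau closes; the branch above is one of them.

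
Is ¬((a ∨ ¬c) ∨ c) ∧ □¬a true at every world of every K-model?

Tableau for the negation ¬(¬((a ∨ ¬c) ∨ c) ∧ □¬a):
1. ¬(¬((a ∨ ¬c) ∨ c) ∧ □¬a), 0
2. ¬□¬a, 0
3. a, 1
Accessibility: 0R1
The negation has an open branch (countermodel exists).

Invalid (countermodel exists)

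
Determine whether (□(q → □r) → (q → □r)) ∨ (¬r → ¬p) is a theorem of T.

Valid

Tableau for the negation ¬((□(q → □r) → (q → □r)) ∨ (¬r → ¬p)):
1. ¬((□(q → □r) → (q → □r)) ∨ (¬r → ¬p)), 0
2. ¬(□(q → □r) → (q → □r)), 0
3. ¬(¬r → ¬p), 0
4. □(q → □r), 0
5. ¬(q → □r), 0
6. ¬r, 0
7. p, 0
8. q, 0
9. ¬□r, 0
10. q → □r, 0
11. □r, 0
12. r, 0
Accessibility: 0R0
Branch closes: r and ¬r both at 0.
All branches of the negation close; one closing branch shown above.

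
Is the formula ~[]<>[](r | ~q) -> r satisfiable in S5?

1. ~[]<>[](r | ~q) -> r, w0
2. r, w0   [->-rule on 1 (branches; this branch)]
Accessibility: w0Rw0

Yes, satisfiable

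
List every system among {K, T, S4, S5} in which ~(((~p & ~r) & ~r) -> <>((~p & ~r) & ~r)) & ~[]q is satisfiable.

T-tableau for the formula:
1. ~(((~p & ~r) & ~r) -> <>((~p & ~r) & ~r)) & ~[]q, u
2. ~(((~p & ~r) & ~r) -> <>((~p & ~r) & ~r)), u
3. ~[]q, u
4. (~p & ~r) & ~r, u
5. ~<>((~p & ~r) & ~r), u
6. ~p & ~r, u
7. ~r, u
8. ~p, u
9. ~((~p & ~r) & ~r), u
10. ~(~p & ~r), u
11. r, u
Accessibility: uRu
Branch closes: r and ~r both at u.
Every branch closes (one shown): unsatisfiable in T, hence also in S4, S5 (every S4/S5-frame is a T-frame).
K-tableau for the formula:
1. ~(((~p & ~r) & ~r) -> <>((~p & ~r) & ~r)) & ~[]q, u
2. ~(((~p & ~r) & ~r) -> <>((~p & ~r) & ~r)), u
3. ~[]q, u
4. (~p & ~r) & ~r, u
5. ~<>((~p & ~r) & ~r), u
6. ~p & ~r, u
7. ~r, u
8. ~p, u
9. ~q, v
10. ~((~p & ~r) & ~r), v
11. r, v
Accessibility: uRv
Complete open branch: satisfiable in K.

K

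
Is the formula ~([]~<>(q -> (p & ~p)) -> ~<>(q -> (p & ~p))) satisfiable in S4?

Unsatisfiable

1. ~([]~<>(q -> (p & ~p)) -> ~<>(q -> (p & ~p))), w0
2. []~<>(q -> (p & ~p)), w0
3. <>(q -> (p & ~p)), w0
4. ~<>(q -> (p & ~p)), w0
5. ~(q -> (p & ~p)), w0
6. q, w0
7. ~(p & ~p), w0
8. p, w0
9. q -> (p & ~p), w1
10. ~<>(q -> (p & ~p)), w1
11. ~(q -> (p & ~p)), w1
12. q, w1
13. ~(p & ~p), w1
14. p & ~p, w1
15. p, w1
16. ~p, w1
Accessibility: w0Rw0, w0Rw1, w1Rw1
Branch closes: p and ~p both at w1.
(One branch shown.) All branches close.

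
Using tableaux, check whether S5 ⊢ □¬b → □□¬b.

Tableau for the negation ¬(□¬b → □□¬b):
1. ¬(□¬b → □□¬b), w0
2. □¬b, w0
3. ¬□□¬b, w0
4. ¬b, w0
5. ¬□¬b, w1
6. ¬b, w1
7. b, w2
8. ¬b, w2
Accessibility: w0Rw0, w0Rw1, w0Rw2, w1Rw0, w1Rw1, w1Rw2, w2Rw0, w2Rw1, w2Rw2
Branch closes: b and ¬b both at w2.
Every branch of the negation's tableau closes; the branch above is one of them.

Valid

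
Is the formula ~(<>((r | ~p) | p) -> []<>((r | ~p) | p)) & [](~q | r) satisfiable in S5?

No, unsatisfiable

1. ~(<>((r | ~p) | p) -> []<>((r | ~p) | p)) & [](~q | r), 0
2. ~(<>((r | ~p) | p) -> []<>((r | ~p) | p)), 0
3. [](~q | r), 0
4. <>((r | ~p) | p), 0
5. ~[]<>((r | ~p) | p), 0
6. ~q | r, 0
7. r, 0
8. (r | ~p) | p, 1
9. ~q | r, 1
10. r | ~p, 1
11. r, 1
12. ~p, 1
13. ~<>((r | ~p) | p), 2
14. ~q | r, 2
15. ~((r | ~p) | p), 0
16. ~(r | ~p), 0
17. ~p, 0
18. ~r, 0
19. p, 0
Accessibility: 0R0, 0R1, 0R2, 1R0, 1R1, 1R2, 2R0, 2R1, 2R2
Branch closes: r and ~r both at 0.
(One branch shown.) All branches close.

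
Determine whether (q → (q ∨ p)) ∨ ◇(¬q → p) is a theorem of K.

Yes, valid

Tableau for the negation ¬((q → (q ∨ p)) ∨ ◇(¬q → p)):
1. ¬((q → (q ∨ p)) ∨ ◇(¬q → p)), w0
2. ¬(q → (q ∨ p)), w0   [¬∨-rule on 1]
3. ¬◇(¬q → p), w0   [¬∨-rule on 1]
4. q, w0   [¬→-rule on 2]
5. ¬(q ∨ p), w0   [¬→-rule on 2]
6. ¬q, w0   [¬∨-rule on 5]
7. ¬p, w0   [¬∨-rule on 5]
Branch closes: q and ¬q both at w0.
Every branch of the negation's tableau closes; the branch above is one of them.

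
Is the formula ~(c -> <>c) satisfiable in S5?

1. ~(c -> <>c), w0
2. c, w0
3. ~<>c, w0
4. ~c, w0
Accessibility: w0Rw0
Branch closes: c and ~c both at w0.
(One branch shown.) All branches close.

No, unsatisfiable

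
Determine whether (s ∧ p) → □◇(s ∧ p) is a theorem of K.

Tableau for the negation ¬((s ∧ p) → □◇(s ∧ p)):
1. ¬((s ∧ p) → □◇(s ∧ p)), 0
2. s ∧ p, 0
3. ¬□◇(s ∧ p), 0
4. s, 0
5. p, 0
6. ¬◇(s ∧ p), 1
Accessibility: 0R1
The negation has an open branch (countermodel exists).

Invalid (countermodel exists)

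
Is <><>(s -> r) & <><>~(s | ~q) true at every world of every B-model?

Invalid (countermodel exists)

Tableau for the negation ~(<><>(s -> r) & <><>~(s | ~q)):
1. ~(<><>(s -> r) & <><>~(s | ~q)), u
2. ~<><>~(s | ~q), u
3. ~<>~(s | ~q), u
4. s | ~q, u
5. ~q, u
Accessibility: uRu
The negation has an open branch (countermodel exists).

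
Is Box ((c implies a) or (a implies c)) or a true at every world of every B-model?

Valid

Tableau for the negation not (Box ((c implies a) or (a implies c)) or a):
1. not (Box ((c implies a) or (a implies c)) or a), 0
2. not Box ((c implies a) or (a implies c)), 0
3. not a, 0
4. not ((c implies a) or (a implies c)), 1
5. not (c implies a), 1
6. not (a implies c), 1
7. c, 1
8. not a, 1
9. a, 1
10. not c, 1
Accessibility: 0R0, 0R1, 1R0, 1R1
Branch closes: a and not a both at 1.
Every branch of the negation's tableau closes; the branch above is one of them.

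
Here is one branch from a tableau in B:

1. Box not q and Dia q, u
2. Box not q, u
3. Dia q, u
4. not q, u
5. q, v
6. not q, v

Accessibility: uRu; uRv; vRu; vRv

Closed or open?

Yes, closed

Both q and not q appear at v.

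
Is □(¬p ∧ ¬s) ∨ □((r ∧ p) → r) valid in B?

Tableau for the negation ¬(□(¬p ∧ ¬s) ∨ □((r ∧ p) → r)):
1. ¬(□(¬p ∧ ¬s) ∨ □((r ∧ p) → r)), u
2. ¬□(¬p ∧ ¬s), u
3. ¬□((r ∧ p) → r), u
4. ¬(¬p ∧ ¬s), v
5. s, v
6. ¬((r ∧ p) → r), w
7. r ∧ p, w
8. ¬r, w
9. r, w
10. p, w
Accessibility: uRu, uRv, uRw, vRu, vRv, wRu, wRw
Branch closes: r and ¬r both at w.
All branches of the negation close; one closing branch shown above.

Valid in B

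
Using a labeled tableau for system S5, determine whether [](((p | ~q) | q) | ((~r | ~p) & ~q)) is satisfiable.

Yes, satisfiable

1. [](((p | ~q) | q) | ((~r | ~p) & ~q)), 0
2. ((p | ~q) | q) | ((~r | ~p) & ~q), 0
3. (~r | ~p) & ~q, 0
4. ~r | ~p, 0
5. ~q, 0
6. ~p, 0
Accessibility: 0R0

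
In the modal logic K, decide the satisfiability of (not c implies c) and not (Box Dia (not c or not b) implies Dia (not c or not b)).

Yes, satisfiable

1. (not c implies c) and not (Box Dia (not c or not b) implies Dia (not c or not b)), 0
2. not c implies c, 0
3. not (Box Dia (not c or not b) implies Dia (not c or not b)), 0
4. Box Dia (not c or not b), 0
5. not Dia (not c or not b), 0
6. c, 0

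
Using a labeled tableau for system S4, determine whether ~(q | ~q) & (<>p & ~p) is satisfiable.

1. ~(q | ~q) & (<>p & ~p), 0
2. ~(q | ~q), 0
3. <>p & ~p, 0
4. ~q, 0
5. q, 0
Accessibility: 0R0
Branch closes: q and ~q both at 0.
All branches of the tableau close; one closing branch shown above.

Unsatisfiable (every branch closes)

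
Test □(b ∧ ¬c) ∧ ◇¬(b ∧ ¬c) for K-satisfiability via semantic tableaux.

1. □(b ∧ ¬c) ∧ ◇¬(b ∧ ¬c), w0
2. □(b ∧ ¬c), w0
3. ◇¬(b ∧ ¬c), w0
4. ¬(b ∧ ¬c), w1
5. b ∧ ¬c, w1
6. b, w1
7. ¬c, w1
8. c, w1
Accessibility: w0Rw1
Branch closes: c and ¬c both at w1.
Every branch closes; the branch above is one of them.

Unsatisfiable (every branch closes)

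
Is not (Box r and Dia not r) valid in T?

Tableau for the negation Box r and Dia not r:
1. Box r and Dia not r, w0
2. Box r, w0   [and-rule on 1]
3. Dia not r, w0   [and-rule on 1]
4. r, w0   [Box-rule on 2 via w0Rw0]
5. not r, w1   [Dia-rule on 3: fresh world w1, w0Rw1]
6. r, w1   [Box-rule on 2 via w0Rw1]
Accessibility: w0Rw0, w0Rw1, w1Rw1
Branch closes: r and not r both at w1.
Every branch of the negation's tableau closes; the branch above is one of them.

Valid in T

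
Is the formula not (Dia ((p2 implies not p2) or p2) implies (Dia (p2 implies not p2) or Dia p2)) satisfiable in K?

No, unsatisfiable

1. not (Dia ((p2 implies not p2) or p2) implies (Dia (p2 implies not p2) or Dia p2)), u
2. Dia ((p2 implies not p2) or p2), u
3. not (Dia (p2 implies not p2) or Dia p2), u
4. not Dia (p2 implies not p2), u
5. not Dia p2, u
6. (p2 implies not p2) or p2, v
7. not (p2 implies not p2), v
8. p2, v
9. not p2, v
Accessibility: uRv
Branch closes: p2 and not p2 both at v.
(One branch shown.) All branches close.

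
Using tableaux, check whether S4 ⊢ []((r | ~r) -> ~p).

Invalid (countermodel exists)

Tableau for the negation ~[]((r | ~r) -> ~p):
1. ~[]((r | ~r) -> ~p), u
2. ~((r | ~r) -> ~p), v
3. r | ~r, v
4. p, v
5. ~r, v
Accessibility: uRu, uRv, vRv
The negation has an open branch (countermodel exists).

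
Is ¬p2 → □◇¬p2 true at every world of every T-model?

No, not valid

Tableau for the negation ¬(¬p2 → □◇¬p2):
1. ¬(¬p2 → □◇¬p2), u
2. ¬p2, u
3. ¬□◇¬p2, u
4. ¬◇¬p2, v
5. p2, v
Accessibility: uRu, uRv, vRv
The negation has an open branch (countermodel exists).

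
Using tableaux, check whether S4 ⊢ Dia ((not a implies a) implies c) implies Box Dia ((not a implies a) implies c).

Tableau for the negation not (Dia ((not a implies a) implies c) implies Box Dia ((not a implies a) implies c)):
1. not (Dia ((not a implies a) implies c) implies Box Dia ((not a implies a) implies c)), w0
2. Dia ((not a implies a) implies c), w0   [neg-implies-rule on 1]
3. not Box Dia ((not a implies a) implies c), w0   [neg-implies-rule on 1]
4. (not a implies a) implies c, w1   [Dia-rule on 2: fresh world w1, w0Rw1]
5. c, w1   [implies-rule on 4 (branches; this branch)]
6. not Dia ((not a implies a) implies c), w2   [neg-Box-rule on 3: fresh world w2, w0Rw2]
7. not ((not a implies a) implies c), w2   [neg-Dia-rule on 6 via w2Rw2]
8. not a implies a, w2   [neg-implies-rule on 7]
9. not c, w2   [neg-implies-rule on 7]
10. a, w2   [implies-rule on 8 (branches; this branch)]
Accessibility: w0Rw0, w0Rw1, w0Rw2, w1Rw1, w2Rw2
The negation has an open branch (countermodel exists).

Not valid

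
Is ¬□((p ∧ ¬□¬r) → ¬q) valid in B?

No, not valid

Tableau for the negation □((p ∧ ¬□¬r) → ¬q):
1. □((p ∧ ¬□¬r) → ¬q), u
2. (p ∧ ¬□¬r) → ¬q, u
3. ¬q, u
Accessibility: uRu
The negation has an open branch (countermodel exists).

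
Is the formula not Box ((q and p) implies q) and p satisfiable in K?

Unsatisfiable

1. not Box ((q and p) implies q) and p, 0
2. not Box ((q and p) implies q), 0   [and-rule on 1]
3. p, 0   [and-rule on 1]
4. not ((q and p) implies q), 1   [neg-Box-rule on 2: fresh world 1, 0R1]
5. q and p, 1   [neg-implies-rule on 4]
6. not q, 1   [neg-implies-rule on 4]
7. q, 1   [and-rule on 5]
8. p, 1   [and-rule on 5]
Accessibility: 0R1
Branch closes: q and not q both at 1.
(One branch shown.) All branches close.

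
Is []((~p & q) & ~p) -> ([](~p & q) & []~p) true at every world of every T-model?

Valid

Tableau for the negation ~([]((~p & q) & ~p) -> ([](~p & q) & []~p)):
1. ~([]((~p & q) & ~p) -> ([](~p & q) & []~p)), 0
2. []((~p & q) & ~p), 0
3. ~([](~p & q) & []~p), 0
4. (~p & q) & ~p, 0
5. ~p & q, 0
6. ~p, 0
7. q, 0
8. ~[](~p & q), 0
9. ~(~p & q), 1
10. (~p & q) & ~p, 1
11. ~p & q, 1
12. ~p, 1
13. q, 1
14. ~q, 1
Accessibility: 0R0, 0R1, 1R1
Branch closes: q and ~q both at 1.
All branches of the negation close; one closing branch shown above.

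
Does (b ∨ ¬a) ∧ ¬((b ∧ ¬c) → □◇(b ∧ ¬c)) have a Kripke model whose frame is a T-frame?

1. (b ∨ ¬a) ∧ ¬((b ∧ ¬c) → □◇(b ∧ ¬c)), w0
2. b ∨ ¬a, w0   [∧-rule on 1]
3. ¬((b ∧ ¬c) → □◇(b ∧ ¬c)), w0   [∧-rule on 1]
4. b ∧ ¬c, w0   [¬→-rule on 3]
5. ¬□◇(b ∧ ¬c), w0   [¬→-rule on 3]
6. b, w0   [∧-rule on 4]
7. ¬c, w0   [∧-rule on 4]
8. ¬a, w0   [∨-rule on 2 (branches; this branch)]
9. ¬◇(b ∧ ¬c), w1   [¬□-rule on 5: fresh world w1, w0Rw1]
10. ¬(b ∧ ¬c), w1   [¬◇-rule on 9 via w1Rw1]
11. c, w1   [¬∧-rule on 10 (branches; this branch)]
Accessibility: w0Rw0, w0Rw1, w1Rw1

Satisfiable (open branch found)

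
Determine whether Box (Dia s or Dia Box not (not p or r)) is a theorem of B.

Tableau for the negation not Box (Dia s or Dia Box not (not p or r)):
1. not Box (Dia s or Dia Box not (not p or r)), u
2. not (Dia s or Dia Box not (not p or r)), v
3. not Dia s, v
4. not Dia Box not (not p or r), v
5. not s, u
6. not s, v
7. not Box not (not p or r), u
8. not Box not (not p or r), v
9. not p or r, w
10. r, w
11. not p or r, x
12. not s, x
13. not Box not (not p or r), x
14. r, x
15. not p or r, y
16. r, y
Accessibility: uRu, uRv, uRw, vRu, vRv, vRx, wRu, wRw, xRv, xRx, xRy, yRx, yRy
The negation has an open branch (countermodel exists).

Not valid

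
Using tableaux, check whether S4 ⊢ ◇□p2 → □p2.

Tableau for the negation ¬(◇□p2 → □p2):
1. ¬(◇□p2 → □p2), w0
2. ◇□p2, w0
3. ¬□p2, w0
4. □p2, w1
5. p2, w1
6. ¬p2, w2
Accessibility: w0Rw0, w0Rw1, w0Rw2, w1Rw1, w2Rw2
The negation has an open branch (countermodel exists).

No, not valid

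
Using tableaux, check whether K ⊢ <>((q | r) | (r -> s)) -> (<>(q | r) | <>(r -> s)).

Yes, valid

Tableau for the negation ~(<>((q | r) | (r -> s)) -> (<>(q | r) | <>(r -> s))):
1. ~(<>((q | r) | (r -> s)) -> (<>(q | r) | <>(r -> s))), w0
2. <>((q | r) | (r -> s)), w0
3. ~(<>(q | r) | <>(r -> s)), w0
4. ~<>(q | r), w0
5. ~<>(r -> s), w0
6. (q | r) | (r -> s), w1
7. ~(q | r), w1
8. ~q, w1
9. ~r, w1
10. ~(r -> s), w1
11. r, w1
12. ~s, w1
Accessibility: w0Rw1
Branch closes: r and ~r both at w1.
All branches of the negation close; one closing branch shown above.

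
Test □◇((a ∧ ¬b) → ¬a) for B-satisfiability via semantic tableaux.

Satisfiable (open branch found)

1. □◇((a ∧ ¬b) → ¬a), u
2. ◇((a ∧ ¬b) → ¬a), u
3. (a ∧ ¬b) → ¬a, v
4. ◇((a ∧ ¬b) → ¬a), v
5. ¬a, v
6. (a ∧ ¬b) → ¬a, w
7. ¬a, w
Accessibility: uRu, uRv, vRu, vRv, vRw, wRv, wRw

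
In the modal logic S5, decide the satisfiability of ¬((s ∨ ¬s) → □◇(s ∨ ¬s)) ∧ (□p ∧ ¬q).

1. ¬((s ∨ ¬s) → □◇(s ∨ ¬s)) ∧ (□p ∧ ¬q), w0
2. ¬((s ∨ ¬s) → □◇(s ∨ ¬s)), w0
3. □p ∧ ¬q, w0
4. s ∨ ¬s, w0
5. ¬□◇(s ∨ ¬s), w0
6. □p, w0
7. ¬q, w0
8. p, w0
9. ¬s, w0
10. ¬◇(s ∨ ¬s), w1
11. p, w1
12. ¬(s ∨ ¬s), w0
13. s, w0
Accessibility: w0Rw0, w0Rw1, w1Rw0, w1Rw1
Branch closes: s and ¬s both at w0.
Every branch closes; the branch above is one of them.

Unsatisfiable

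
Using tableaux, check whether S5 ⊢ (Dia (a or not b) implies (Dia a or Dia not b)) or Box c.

Tableau for the negation not ((Dia (a or not b) implies (Dia a or Dia not b)) or Box c):
1. not ((Dia (a or not b) implies (Dia a or Dia not b)) or Box c), 0
2. not (Dia (a or not b) implies (Dia a or Dia not b)), 0   [neg-or-rule on 1]
3. not Box c, 0   [neg-or-rule on 1]
4. Dia (a or not b), 0   [neg-implies-rule on 2]
5. not (Dia a or Dia not b), 0   [neg-implies-rule on 2]
6. not Dia a, 0   [neg-or-rule on 5]
7. not Dia not b, 0   [neg-or-rule on 5]
8. not a, 0   [neg-Dia-rule on 6 via 0R0]
9. b, 0   [neg-Dia-rule on 7 via 0R0]
10. not c, 1   [neg-Box-rule on 3: fresh world 1, 0R1]
11. not a, 1   [neg-Dia-rule on 6 via 0R1]
12. b, 1   [neg-Dia-rule on 7 via 0R1]
13. a or not b, 2   [Dia-rule on 4: fresh world 2, 0R2]
14. not a, 2   [neg-Dia-rule on 6 via 0R2]
15. b, 2   [neg-Dia-rule on 7 via 0R2]
16. not b, 2   [or-rule on 13 (branches; this branch)]
Accessibility: 0R0, 0R1, 0R2, 1R0, 1R1, 1R2, 2R0, 2R1, 2R2
Branch closes: b and not b both at 2.
All branches of the negation close; one closing branch shown above.

Valid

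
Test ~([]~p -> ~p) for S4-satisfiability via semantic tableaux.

1. ~([]~p -> ~p), u
2. []~p, u
3. p, u
4. ~p, u
Accessibility: uRu
Branch closes: p and ~p both at u.
Every branch closes; the branch above is one of them.

No, unsatisfiable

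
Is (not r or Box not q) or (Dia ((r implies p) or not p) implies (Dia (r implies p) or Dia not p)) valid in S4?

Valid

Tableau for the negation not ((not r or Box not q) or (Dia ((r implies p) or not p) implies (Dia (r implies p) or Dia not p))):
1. not ((not r or Box not q) or (Dia ((r implies p) or not p) implies (Dia (r implies p) or Dia not p))), u
2. not (not r or Box not q), u
3. not (Dia ((r implies p) or not p) implies (Dia (r implies p) or Dia not p)), u
4. r, u
5. not Box not q, u
6. Dia ((r implies p) or not p), u
7. not (Dia (r implies p) or Dia not p), u
8. not Dia (r implies p), u
9. not Dia not p, u
10. not (r implies p), u
11. not p, u
12. p, u
Accessibility: uRu
Branch closes: p and not p both at u.
All branches of the negation close; one closing branch shown above.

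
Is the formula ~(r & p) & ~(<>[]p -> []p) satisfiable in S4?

Satisfiable (open branch found)

1. ~(r & p) & ~(<>[]p -> []p), u
2. ~(r & p), u   [&-rule on 1]
3. ~(<>[]p -> []p), u   [&-rule on 1]
4. <>[]p, u   [~->-rule on 3]
5. ~[]p, u   [~->-rule on 3]
6. ~p, u   [~&-rule on 2 (branches; this branch)]
7. []p, v   [<>-rule on 4: fresh world v, uRv]
8. p, v   [[]-rule on 7 via vRv]
9. ~p, w   [~[]-rule on 5: fresh world w, uRw]
Accessibility: uRu, uRv, uRw, vRv, wRw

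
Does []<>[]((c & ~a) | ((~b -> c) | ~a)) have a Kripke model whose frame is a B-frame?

1. []<>[]((c & ~a) | ((~b -> c) | ~a)), w0
2. <>[]((c & ~a) | ((~b -> c) | ~a)), w0   [[]-rule on 1 via w0Rw0]
3. []((c & ~a) | ((~b -> c) | ~a)), w1   [<>-rule on 2: fresh world w1, w0Rw1]
4. <>[]((c & ~a) | ((~b -> c) | ~a)), w1   [[]-rule on 1 via w0Rw1]
5. (c & ~a) | ((~b -> c) | ~a), w0   [[]-rule on 3 via w1Rw0]
6. (c & ~a) | ((~b -> c) | ~a), w1   [[]-rule on 3 via w1Rw1]
7. (~b -> c) | ~a, w0   [|-rule on 5 (branches; this branch)]
8. (~b -> c) | ~a, w1   [|-rule on 6 (branches; this branch)]
9. ~a, w0   [|-rule on 7 (branches; this branch)]
10. ~a, w1   [|-rule on 8 (branches; this branch)]
11. []((c & ~a) | ((~b -> c) | ~a)), w2   [<>-rule on 4: fresh world w2, w1Rw2]
12. (c & ~a) | ((~b -> c) | ~a), w2   [[]-rule on 3 via w1Rw2]
13. (~b -> c) | ~a, w2   [|-rule on 12 (branches; this branch)]
14. ~a, w2   [|-rule on 13 (branches; this branch)]
Accessibility: w0Rw0, w0Rw1, w1Rw0, w1Rw1, w1Rw2, w2Rw1, w2Rw2

Yes, satisfiable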